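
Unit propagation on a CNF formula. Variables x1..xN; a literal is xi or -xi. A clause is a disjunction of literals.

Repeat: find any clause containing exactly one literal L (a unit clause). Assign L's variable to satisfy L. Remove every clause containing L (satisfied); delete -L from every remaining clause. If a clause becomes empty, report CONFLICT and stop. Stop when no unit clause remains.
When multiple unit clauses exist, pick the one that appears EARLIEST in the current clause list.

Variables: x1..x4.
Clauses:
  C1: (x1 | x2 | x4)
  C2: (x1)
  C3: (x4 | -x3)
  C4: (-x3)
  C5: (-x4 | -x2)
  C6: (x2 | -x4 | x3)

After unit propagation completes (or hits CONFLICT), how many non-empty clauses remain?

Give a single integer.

Answer: 2

Derivation:
unit clause [1] forces x1=T; simplify:
  satisfied 2 clause(s); 4 remain; assigned so far: [1]
unit clause [-3] forces x3=F; simplify:
  drop 3 from [2, -4, 3] -> [2, -4]
  satisfied 2 clause(s); 2 remain; assigned so far: [1, 3]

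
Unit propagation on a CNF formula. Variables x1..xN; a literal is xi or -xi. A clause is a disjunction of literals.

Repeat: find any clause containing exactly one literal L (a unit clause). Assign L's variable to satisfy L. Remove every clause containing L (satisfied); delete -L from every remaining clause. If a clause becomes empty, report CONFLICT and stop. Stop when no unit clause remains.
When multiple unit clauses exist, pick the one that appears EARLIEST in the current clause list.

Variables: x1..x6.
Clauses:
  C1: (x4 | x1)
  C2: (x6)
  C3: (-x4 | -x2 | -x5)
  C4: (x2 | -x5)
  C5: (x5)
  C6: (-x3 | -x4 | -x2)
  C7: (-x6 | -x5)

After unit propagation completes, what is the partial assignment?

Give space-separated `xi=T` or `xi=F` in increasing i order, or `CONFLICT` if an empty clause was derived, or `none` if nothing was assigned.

Answer: CONFLICT

Derivation:
unit clause [6] forces x6=T; simplify:
  drop -6 from [-6, -5] -> [-5]
  satisfied 1 clause(s); 6 remain; assigned so far: [6]
unit clause [5] forces x5=T; simplify:
  drop -5 from [-4, -2, -5] -> [-4, -2]
  drop -5 from [2, -5] -> [2]
  drop -5 from [-5] -> [] (empty!)
  satisfied 1 clause(s); 5 remain; assigned so far: [5, 6]
CONFLICT (empty clause)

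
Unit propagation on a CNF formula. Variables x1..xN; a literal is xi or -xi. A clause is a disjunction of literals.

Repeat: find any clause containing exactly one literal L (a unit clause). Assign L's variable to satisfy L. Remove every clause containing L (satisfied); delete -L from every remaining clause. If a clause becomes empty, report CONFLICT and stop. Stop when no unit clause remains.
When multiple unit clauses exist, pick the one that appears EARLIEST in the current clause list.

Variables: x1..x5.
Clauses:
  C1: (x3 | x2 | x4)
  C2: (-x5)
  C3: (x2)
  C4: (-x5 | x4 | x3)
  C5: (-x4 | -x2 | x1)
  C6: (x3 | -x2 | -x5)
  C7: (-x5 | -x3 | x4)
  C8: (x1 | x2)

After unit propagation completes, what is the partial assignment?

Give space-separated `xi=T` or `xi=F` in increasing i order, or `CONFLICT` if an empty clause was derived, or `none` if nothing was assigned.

unit clause [-5] forces x5=F; simplify:
  satisfied 4 clause(s); 4 remain; assigned so far: [5]
unit clause [2] forces x2=T; simplify:
  drop -2 from [-4, -2, 1] -> [-4, 1]
  satisfied 3 clause(s); 1 remain; assigned so far: [2, 5]

Answer: x2=T x5=F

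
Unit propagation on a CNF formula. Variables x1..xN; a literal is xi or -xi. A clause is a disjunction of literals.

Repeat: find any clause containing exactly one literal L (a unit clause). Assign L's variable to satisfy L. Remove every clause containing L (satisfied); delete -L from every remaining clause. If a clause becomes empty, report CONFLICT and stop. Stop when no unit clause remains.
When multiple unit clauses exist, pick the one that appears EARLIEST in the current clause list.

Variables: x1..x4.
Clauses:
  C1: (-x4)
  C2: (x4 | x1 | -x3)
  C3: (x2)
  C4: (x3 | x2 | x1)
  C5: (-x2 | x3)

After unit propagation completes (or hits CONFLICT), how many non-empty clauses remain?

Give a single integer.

unit clause [-4] forces x4=F; simplify:
  drop 4 from [4, 1, -3] -> [1, -3]
  satisfied 1 clause(s); 4 remain; assigned so far: [4]
unit clause [2] forces x2=T; simplify:
  drop -2 from [-2, 3] -> [3]
  satisfied 2 clause(s); 2 remain; assigned so far: [2, 4]
unit clause [3] forces x3=T; simplify:
  drop -3 from [1, -3] -> [1]
  satisfied 1 clause(s); 1 remain; assigned so far: [2, 3, 4]
unit clause [1] forces x1=T; simplify:
  satisfied 1 clause(s); 0 remain; assigned so far: [1, 2, 3, 4]

Answer: 0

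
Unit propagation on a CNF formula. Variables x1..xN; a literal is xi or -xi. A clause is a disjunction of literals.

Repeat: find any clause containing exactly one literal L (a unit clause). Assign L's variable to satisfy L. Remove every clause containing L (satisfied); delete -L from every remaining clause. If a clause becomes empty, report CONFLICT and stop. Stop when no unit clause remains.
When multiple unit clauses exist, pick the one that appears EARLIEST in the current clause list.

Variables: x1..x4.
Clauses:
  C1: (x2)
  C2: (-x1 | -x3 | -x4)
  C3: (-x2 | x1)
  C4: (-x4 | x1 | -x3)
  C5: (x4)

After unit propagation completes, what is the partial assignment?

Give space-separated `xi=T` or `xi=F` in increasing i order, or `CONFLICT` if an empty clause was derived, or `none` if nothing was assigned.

unit clause [2] forces x2=T; simplify:
  drop -2 from [-2, 1] -> [1]
  satisfied 1 clause(s); 4 remain; assigned so far: [2]
unit clause [1] forces x1=T; simplify:
  drop -1 from [-1, -3, -4] -> [-3, -4]
  satisfied 2 clause(s); 2 remain; assigned so far: [1, 2]
unit clause [4] forces x4=T; simplify:
  drop -4 from [-3, -4] -> [-3]
  satisfied 1 clause(s); 1 remain; assigned so far: [1, 2, 4]
unit clause [-3] forces x3=F; simplify:
  satisfied 1 clause(s); 0 remain; assigned so far: [1, 2, 3, 4]

Answer: x1=T x2=T x3=F x4=T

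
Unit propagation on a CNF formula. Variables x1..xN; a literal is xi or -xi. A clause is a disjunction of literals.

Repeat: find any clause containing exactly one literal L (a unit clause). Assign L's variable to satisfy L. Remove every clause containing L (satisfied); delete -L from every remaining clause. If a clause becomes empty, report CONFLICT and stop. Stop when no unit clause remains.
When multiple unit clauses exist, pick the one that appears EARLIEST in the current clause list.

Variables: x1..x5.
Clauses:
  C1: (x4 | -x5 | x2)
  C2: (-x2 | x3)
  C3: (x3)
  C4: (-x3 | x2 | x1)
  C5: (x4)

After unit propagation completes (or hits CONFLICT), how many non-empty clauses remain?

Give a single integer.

Answer: 1

Derivation:
unit clause [3] forces x3=T; simplify:
  drop -3 from [-3, 2, 1] -> [2, 1]
  satisfied 2 clause(s); 3 remain; assigned so far: [3]
unit clause [4] forces x4=T; simplify:
  satisfied 2 clause(s); 1 remain; assigned so far: [3, 4]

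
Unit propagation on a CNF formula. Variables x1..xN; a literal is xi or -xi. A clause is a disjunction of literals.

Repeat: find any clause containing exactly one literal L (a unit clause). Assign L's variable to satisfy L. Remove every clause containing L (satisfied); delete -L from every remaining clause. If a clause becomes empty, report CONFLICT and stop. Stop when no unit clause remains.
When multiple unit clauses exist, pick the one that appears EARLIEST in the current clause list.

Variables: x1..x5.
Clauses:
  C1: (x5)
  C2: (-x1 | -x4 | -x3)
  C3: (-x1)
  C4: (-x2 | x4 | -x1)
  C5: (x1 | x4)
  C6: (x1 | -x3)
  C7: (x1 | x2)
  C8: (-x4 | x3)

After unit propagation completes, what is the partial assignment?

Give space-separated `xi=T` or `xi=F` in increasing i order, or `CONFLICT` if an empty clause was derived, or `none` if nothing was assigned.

unit clause [5] forces x5=T; simplify:
  satisfied 1 clause(s); 7 remain; assigned so far: [5]
unit clause [-1] forces x1=F; simplify:
  drop 1 from [1, 4] -> [4]
  drop 1 from [1, -3] -> [-3]
  drop 1 from [1, 2] -> [2]
  satisfied 3 clause(s); 4 remain; assigned so far: [1, 5]
unit clause [4] forces x4=T; simplify:
  drop -4 from [-4, 3] -> [3]
  satisfied 1 clause(s); 3 remain; assigned so far: [1, 4, 5]
unit clause [-3] forces x3=F; simplify:
  drop 3 from [3] -> [] (empty!)
  satisfied 1 clause(s); 2 remain; assigned so far: [1, 3, 4, 5]
CONFLICT (empty clause)

Answer: CONFLICT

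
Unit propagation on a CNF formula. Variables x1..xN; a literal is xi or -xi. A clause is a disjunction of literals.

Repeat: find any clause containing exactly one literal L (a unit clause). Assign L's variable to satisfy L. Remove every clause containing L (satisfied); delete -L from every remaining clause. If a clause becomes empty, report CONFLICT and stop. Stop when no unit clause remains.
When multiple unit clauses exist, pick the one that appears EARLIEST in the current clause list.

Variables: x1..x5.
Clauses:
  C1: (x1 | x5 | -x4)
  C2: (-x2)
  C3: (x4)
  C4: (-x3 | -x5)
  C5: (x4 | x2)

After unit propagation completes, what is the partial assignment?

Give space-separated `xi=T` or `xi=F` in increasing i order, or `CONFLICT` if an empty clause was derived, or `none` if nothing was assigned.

unit clause [-2] forces x2=F; simplify:
  drop 2 from [4, 2] -> [4]
  satisfied 1 clause(s); 4 remain; assigned so far: [2]
unit clause [4] forces x4=T; simplify:
  drop -4 from [1, 5, -4] -> [1, 5]
  satisfied 2 clause(s); 2 remain; assigned so far: [2, 4]

Answer: x2=F x4=T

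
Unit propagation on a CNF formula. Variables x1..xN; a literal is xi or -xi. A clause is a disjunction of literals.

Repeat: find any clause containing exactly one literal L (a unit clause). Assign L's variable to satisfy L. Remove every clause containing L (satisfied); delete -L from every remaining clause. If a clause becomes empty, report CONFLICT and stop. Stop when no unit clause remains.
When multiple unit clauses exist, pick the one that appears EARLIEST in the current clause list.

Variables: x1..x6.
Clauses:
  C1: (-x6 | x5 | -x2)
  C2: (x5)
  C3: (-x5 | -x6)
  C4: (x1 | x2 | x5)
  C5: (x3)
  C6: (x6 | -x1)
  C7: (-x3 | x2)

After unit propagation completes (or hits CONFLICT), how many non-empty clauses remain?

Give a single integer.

unit clause [5] forces x5=T; simplify:
  drop -5 from [-5, -6] -> [-6]
  satisfied 3 clause(s); 4 remain; assigned so far: [5]
unit clause [-6] forces x6=F; simplify:
  drop 6 from [6, -1] -> [-1]
  satisfied 1 clause(s); 3 remain; assigned so far: [5, 6]
unit clause [3] forces x3=T; simplify:
  drop -3 from [-3, 2] -> [2]
  satisfied 1 clause(s); 2 remain; assigned so far: [3, 5, 6]
unit clause [-1] forces x1=F; simplify:
  satisfied 1 clause(s); 1 remain; assigned so far: [1, 3, 5, 6]
unit clause [2] forces x2=T; simplify:
  satisfied 1 clause(s); 0 remain; assigned so far: [1, 2, 3, 5, 6]

Answer: 0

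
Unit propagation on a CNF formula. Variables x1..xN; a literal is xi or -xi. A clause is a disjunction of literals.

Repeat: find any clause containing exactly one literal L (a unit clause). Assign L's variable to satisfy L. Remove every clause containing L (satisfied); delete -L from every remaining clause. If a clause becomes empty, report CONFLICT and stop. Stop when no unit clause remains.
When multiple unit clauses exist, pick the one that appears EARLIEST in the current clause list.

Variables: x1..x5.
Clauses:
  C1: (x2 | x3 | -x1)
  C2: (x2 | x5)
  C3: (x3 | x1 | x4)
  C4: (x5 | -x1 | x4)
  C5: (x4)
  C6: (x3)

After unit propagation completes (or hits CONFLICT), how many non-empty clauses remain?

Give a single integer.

unit clause [4] forces x4=T; simplify:
  satisfied 3 clause(s); 3 remain; assigned so far: [4]
unit clause [3] forces x3=T; simplify:
  satisfied 2 clause(s); 1 remain; assigned so far: [3, 4]

Answer: 1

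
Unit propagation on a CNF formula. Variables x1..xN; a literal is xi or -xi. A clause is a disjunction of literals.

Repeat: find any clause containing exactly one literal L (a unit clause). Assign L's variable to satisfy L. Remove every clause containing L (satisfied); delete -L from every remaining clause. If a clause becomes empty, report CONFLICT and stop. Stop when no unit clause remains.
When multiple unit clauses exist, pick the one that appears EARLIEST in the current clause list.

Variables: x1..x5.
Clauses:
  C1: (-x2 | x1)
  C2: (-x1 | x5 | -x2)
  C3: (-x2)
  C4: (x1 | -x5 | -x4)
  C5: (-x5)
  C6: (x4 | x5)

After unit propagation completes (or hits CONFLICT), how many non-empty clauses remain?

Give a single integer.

Answer: 0

Derivation:
unit clause [-2] forces x2=F; simplify:
  satisfied 3 clause(s); 3 remain; assigned so far: [2]
unit clause [-5] forces x5=F; simplify:
  drop 5 from [4, 5] -> [4]
  satisfied 2 clause(s); 1 remain; assigned so far: [2, 5]
unit clause [4] forces x4=T; simplify:
  satisfied 1 clause(s); 0 remain; assigned so far: [2, 4, 5]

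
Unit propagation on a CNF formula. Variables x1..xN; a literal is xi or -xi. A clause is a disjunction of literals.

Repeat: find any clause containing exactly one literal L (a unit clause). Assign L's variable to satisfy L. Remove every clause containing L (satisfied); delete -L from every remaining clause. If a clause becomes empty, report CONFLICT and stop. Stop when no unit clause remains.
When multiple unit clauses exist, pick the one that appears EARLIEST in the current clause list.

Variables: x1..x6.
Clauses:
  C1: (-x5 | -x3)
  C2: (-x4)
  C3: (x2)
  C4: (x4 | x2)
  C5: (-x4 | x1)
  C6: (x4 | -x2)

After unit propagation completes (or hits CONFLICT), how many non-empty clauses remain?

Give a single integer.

unit clause [-4] forces x4=F; simplify:
  drop 4 from [4, 2] -> [2]
  drop 4 from [4, -2] -> [-2]
  satisfied 2 clause(s); 4 remain; assigned so far: [4]
unit clause [2] forces x2=T; simplify:
  drop -2 from [-2] -> [] (empty!)
  satisfied 2 clause(s); 2 remain; assigned so far: [2, 4]
CONFLICT (empty clause)

Answer: 1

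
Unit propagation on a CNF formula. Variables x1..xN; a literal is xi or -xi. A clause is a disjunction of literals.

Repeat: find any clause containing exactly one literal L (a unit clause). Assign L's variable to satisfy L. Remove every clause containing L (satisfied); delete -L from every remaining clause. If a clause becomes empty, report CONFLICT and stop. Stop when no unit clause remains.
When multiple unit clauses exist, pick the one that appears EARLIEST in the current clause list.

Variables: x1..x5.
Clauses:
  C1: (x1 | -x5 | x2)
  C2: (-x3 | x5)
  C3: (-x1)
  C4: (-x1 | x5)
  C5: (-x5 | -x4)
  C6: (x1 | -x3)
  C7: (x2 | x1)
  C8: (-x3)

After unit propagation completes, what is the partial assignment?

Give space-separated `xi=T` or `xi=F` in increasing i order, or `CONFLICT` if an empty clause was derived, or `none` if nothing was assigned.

unit clause [-1] forces x1=F; simplify:
  drop 1 from [1, -5, 2] -> [-5, 2]
  drop 1 from [1, -3] -> [-3]
  drop 1 from [2, 1] -> [2]
  satisfied 2 clause(s); 6 remain; assigned so far: [1]
unit clause [-3] forces x3=F; simplify:
  satisfied 3 clause(s); 3 remain; assigned so far: [1, 3]
unit clause [2] forces x2=T; simplify:
  satisfied 2 clause(s); 1 remain; assigned so far: [1, 2, 3]

Answer: x1=F x2=T x3=F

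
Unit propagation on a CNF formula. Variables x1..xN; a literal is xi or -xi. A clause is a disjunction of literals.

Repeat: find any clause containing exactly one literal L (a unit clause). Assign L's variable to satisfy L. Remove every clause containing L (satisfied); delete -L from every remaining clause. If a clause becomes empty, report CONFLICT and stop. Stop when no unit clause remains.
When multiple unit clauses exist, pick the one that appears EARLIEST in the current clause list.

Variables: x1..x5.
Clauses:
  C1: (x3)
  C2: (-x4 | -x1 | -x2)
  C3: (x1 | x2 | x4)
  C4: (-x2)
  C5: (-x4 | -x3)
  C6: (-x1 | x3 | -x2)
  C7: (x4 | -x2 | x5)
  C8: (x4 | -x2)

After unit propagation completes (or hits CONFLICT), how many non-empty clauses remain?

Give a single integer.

Answer: 0

Derivation:
unit clause [3] forces x3=T; simplify:
  drop -3 from [-4, -3] -> [-4]
  satisfied 2 clause(s); 6 remain; assigned so far: [3]
unit clause [-2] forces x2=F; simplify:
  drop 2 from [1, 2, 4] -> [1, 4]
  satisfied 4 clause(s); 2 remain; assigned so far: [2, 3]
unit clause [-4] forces x4=F; simplify:
  drop 4 from [1, 4] -> [1]
  satisfied 1 clause(s); 1 remain; assigned so far: [2, 3, 4]
unit clause [1] forces x1=T; simplify:
  satisfied 1 clause(s); 0 remain; assigned so far: [1, 2, 3, 4]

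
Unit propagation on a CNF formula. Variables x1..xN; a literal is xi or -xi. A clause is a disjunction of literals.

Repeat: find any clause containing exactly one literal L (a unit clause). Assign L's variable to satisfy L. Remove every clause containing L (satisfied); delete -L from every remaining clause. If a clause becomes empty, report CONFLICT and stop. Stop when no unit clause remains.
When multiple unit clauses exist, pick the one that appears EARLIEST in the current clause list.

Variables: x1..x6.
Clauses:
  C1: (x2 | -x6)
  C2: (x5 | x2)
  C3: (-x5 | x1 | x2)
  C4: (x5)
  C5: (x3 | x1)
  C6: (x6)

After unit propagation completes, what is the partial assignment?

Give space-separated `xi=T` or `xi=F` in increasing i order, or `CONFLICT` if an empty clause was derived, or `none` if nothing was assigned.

Answer: x2=T x5=T x6=T

Derivation:
unit clause [5] forces x5=T; simplify:
  drop -5 from [-5, 1, 2] -> [1, 2]
  satisfied 2 clause(s); 4 remain; assigned so far: [5]
unit clause [6] forces x6=T; simplify:
  drop -6 from [2, -6] -> [2]
  satisfied 1 clause(s); 3 remain; assigned so far: [5, 6]
unit clause [2] forces x2=T; simplify:
  satisfied 2 clause(s); 1 remain; assigned so far: [2, 5, 6]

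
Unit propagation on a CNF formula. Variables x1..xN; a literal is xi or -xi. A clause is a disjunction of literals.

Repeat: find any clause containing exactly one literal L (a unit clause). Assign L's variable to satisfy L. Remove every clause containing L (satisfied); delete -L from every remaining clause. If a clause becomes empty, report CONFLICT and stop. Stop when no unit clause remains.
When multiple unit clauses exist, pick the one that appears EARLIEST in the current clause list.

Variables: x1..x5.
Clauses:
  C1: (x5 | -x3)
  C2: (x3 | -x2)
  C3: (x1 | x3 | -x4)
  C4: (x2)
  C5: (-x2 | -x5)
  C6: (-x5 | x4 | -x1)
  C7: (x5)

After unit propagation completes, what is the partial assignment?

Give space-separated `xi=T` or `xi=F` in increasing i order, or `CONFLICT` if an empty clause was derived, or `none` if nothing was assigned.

Answer: CONFLICT

Derivation:
unit clause [2] forces x2=T; simplify:
  drop -2 from [3, -2] -> [3]
  drop -2 from [-2, -5] -> [-5]
  satisfied 1 clause(s); 6 remain; assigned so far: [2]
unit clause [3] forces x3=T; simplify:
  drop -3 from [5, -3] -> [5]
  satisfied 2 clause(s); 4 remain; assigned so far: [2, 3]
unit clause [5] forces x5=T; simplify:
  drop -5 from [-5] -> [] (empty!)
  drop -5 from [-5, 4, -1] -> [4, -1]
  satisfied 2 clause(s); 2 remain; assigned so far: [2, 3, 5]
CONFLICT (empty clause)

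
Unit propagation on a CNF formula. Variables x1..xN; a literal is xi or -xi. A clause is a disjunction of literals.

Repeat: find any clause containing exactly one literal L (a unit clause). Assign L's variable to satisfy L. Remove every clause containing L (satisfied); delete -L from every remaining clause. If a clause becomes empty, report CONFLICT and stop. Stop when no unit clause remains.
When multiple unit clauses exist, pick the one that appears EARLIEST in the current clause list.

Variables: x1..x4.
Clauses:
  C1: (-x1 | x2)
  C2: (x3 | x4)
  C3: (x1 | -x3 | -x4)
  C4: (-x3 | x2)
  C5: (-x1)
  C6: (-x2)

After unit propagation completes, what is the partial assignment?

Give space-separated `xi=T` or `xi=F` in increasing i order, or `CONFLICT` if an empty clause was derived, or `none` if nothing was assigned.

Answer: x1=F x2=F x3=F x4=T

Derivation:
unit clause [-1] forces x1=F; simplify:
  drop 1 from [1, -3, -4] -> [-3, -4]
  satisfied 2 clause(s); 4 remain; assigned so far: [1]
unit clause [-2] forces x2=F; simplify:
  drop 2 from [-3, 2] -> [-3]
  satisfied 1 clause(s); 3 remain; assigned so far: [1, 2]
unit clause [-3] forces x3=F; simplify:
  drop 3 from [3, 4] -> [4]
  satisfied 2 clause(s); 1 remain; assigned so far: [1, 2, 3]
unit clause [4] forces x4=T; simplify:
  satisfied 1 clause(s); 0 remain; assigned so far: [1, 2, 3, 4]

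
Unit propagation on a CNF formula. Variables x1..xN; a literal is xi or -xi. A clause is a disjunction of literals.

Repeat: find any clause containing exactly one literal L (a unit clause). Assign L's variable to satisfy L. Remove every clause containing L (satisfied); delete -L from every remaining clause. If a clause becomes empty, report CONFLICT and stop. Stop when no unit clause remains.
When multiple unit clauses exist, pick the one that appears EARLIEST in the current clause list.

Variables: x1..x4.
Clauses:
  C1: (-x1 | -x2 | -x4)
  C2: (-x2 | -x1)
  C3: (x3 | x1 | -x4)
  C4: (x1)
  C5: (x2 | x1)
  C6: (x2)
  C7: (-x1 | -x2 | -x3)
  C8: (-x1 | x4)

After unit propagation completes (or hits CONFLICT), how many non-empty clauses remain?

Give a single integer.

Answer: 1

Derivation:
unit clause [1] forces x1=T; simplify:
  drop -1 from [-1, -2, -4] -> [-2, -4]
  drop -1 from [-2, -1] -> [-2]
  drop -1 from [-1, -2, -3] -> [-2, -3]
  drop -1 from [-1, 4] -> [4]
  satisfied 3 clause(s); 5 remain; assigned so far: [1]
unit clause [-2] forces x2=F; simplify:
  drop 2 from [2] -> [] (empty!)
  satisfied 3 clause(s); 2 remain; assigned so far: [1, 2]
CONFLICT (empty clause)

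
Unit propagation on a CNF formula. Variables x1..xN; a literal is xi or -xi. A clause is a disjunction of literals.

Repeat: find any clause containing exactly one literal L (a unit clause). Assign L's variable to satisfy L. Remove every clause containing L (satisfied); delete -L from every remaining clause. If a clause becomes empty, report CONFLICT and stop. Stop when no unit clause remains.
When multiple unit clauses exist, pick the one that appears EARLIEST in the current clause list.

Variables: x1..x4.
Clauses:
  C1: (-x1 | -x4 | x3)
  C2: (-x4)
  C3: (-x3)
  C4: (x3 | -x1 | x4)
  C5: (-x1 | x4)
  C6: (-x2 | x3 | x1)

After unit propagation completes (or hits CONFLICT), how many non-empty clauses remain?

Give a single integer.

unit clause [-4] forces x4=F; simplify:
  drop 4 from [3, -1, 4] -> [3, -1]
  drop 4 from [-1, 4] -> [-1]
  satisfied 2 clause(s); 4 remain; assigned so far: [4]
unit clause [-3] forces x3=F; simplify:
  drop 3 from [3, -1] -> [-1]
  drop 3 from [-2, 3, 1] -> [-2, 1]
  satisfied 1 clause(s); 3 remain; assigned so far: [3, 4]
unit clause [-1] forces x1=F; simplify:
  drop 1 from [-2, 1] -> [-2]
  satisfied 2 clause(s); 1 remain; assigned so far: [1, 3, 4]
unit clause [-2] forces x2=F; simplify:
  satisfied 1 clause(s); 0 remain; assigned so far: [1, 2, 3, 4]

Answer: 0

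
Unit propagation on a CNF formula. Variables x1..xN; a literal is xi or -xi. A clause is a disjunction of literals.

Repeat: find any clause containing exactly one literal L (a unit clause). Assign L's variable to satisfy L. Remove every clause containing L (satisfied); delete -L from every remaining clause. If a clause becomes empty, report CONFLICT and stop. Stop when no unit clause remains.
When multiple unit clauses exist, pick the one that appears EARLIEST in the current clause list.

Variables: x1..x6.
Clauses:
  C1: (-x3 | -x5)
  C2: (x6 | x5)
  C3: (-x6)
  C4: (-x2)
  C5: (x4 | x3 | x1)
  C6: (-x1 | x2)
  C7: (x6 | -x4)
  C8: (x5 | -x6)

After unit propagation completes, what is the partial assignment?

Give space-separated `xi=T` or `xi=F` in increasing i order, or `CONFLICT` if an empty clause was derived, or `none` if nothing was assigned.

Answer: CONFLICT

Derivation:
unit clause [-6] forces x6=F; simplify:
  drop 6 from [6, 5] -> [5]
  drop 6 from [6, -4] -> [-4]
  satisfied 2 clause(s); 6 remain; assigned so far: [6]
unit clause [5] forces x5=T; simplify:
  drop -5 from [-3, -5] -> [-3]
  satisfied 1 clause(s); 5 remain; assigned so far: [5, 6]
unit clause [-3] forces x3=F; simplify:
  drop 3 from [4, 3, 1] -> [4, 1]
  satisfied 1 clause(s); 4 remain; assigned so far: [3, 5, 6]
unit clause [-2] forces x2=F; simplify:
  drop 2 from [-1, 2] -> [-1]
  satisfied 1 clause(s); 3 remain; assigned so far: [2, 3, 5, 6]
unit clause [-1] forces x1=F; simplify:
  drop 1 from [4, 1] -> [4]
  satisfied 1 clause(s); 2 remain; assigned so far: [1, 2, 3, 5, 6]
unit clause [4] forces x4=T; simplify:
  drop -4 from [-4] -> [] (empty!)
  satisfied 1 clause(s); 1 remain; assigned so far: [1, 2, 3, 4, 5, 6]
CONFLICT (empty clause)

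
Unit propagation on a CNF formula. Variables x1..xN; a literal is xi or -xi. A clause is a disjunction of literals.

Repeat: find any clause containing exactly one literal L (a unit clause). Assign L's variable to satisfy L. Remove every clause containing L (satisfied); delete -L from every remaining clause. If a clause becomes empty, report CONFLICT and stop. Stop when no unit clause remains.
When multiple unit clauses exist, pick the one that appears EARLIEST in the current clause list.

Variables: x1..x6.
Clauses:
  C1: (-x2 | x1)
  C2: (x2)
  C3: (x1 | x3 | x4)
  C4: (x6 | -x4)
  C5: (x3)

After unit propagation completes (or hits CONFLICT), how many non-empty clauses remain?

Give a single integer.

Answer: 1

Derivation:
unit clause [2] forces x2=T; simplify:
  drop -2 from [-2, 1] -> [1]
  satisfied 1 clause(s); 4 remain; assigned so far: [2]
unit clause [1] forces x1=T; simplify:
  satisfied 2 clause(s); 2 remain; assigned so far: [1, 2]
unit clause [3] forces x3=T; simplify:
  satisfied 1 clause(s); 1 remain; assigned so far: [1, 2, 3]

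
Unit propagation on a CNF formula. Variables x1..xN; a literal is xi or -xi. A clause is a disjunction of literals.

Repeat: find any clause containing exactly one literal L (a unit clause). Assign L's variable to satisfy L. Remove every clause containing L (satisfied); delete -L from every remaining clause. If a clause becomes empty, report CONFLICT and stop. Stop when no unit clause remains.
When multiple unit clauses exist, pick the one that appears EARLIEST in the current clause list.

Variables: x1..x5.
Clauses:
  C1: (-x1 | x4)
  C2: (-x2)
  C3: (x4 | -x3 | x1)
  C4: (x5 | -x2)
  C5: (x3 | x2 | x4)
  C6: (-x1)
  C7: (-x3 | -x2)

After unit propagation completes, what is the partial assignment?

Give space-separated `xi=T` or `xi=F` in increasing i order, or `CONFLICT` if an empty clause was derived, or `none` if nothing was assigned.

unit clause [-2] forces x2=F; simplify:
  drop 2 from [3, 2, 4] -> [3, 4]
  satisfied 3 clause(s); 4 remain; assigned so far: [2]
unit clause [-1] forces x1=F; simplify:
  drop 1 from [4, -3, 1] -> [4, -3]
  satisfied 2 clause(s); 2 remain; assigned so far: [1, 2]

Answer: x1=F x2=F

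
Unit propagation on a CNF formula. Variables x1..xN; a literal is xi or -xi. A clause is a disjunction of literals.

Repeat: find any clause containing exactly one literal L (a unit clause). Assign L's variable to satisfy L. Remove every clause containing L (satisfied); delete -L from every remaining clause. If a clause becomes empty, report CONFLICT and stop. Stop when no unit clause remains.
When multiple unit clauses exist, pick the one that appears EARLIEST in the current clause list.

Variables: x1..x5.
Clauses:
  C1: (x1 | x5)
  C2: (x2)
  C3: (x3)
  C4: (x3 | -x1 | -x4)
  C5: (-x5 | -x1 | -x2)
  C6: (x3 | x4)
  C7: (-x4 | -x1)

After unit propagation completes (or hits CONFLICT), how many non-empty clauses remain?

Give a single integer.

Answer: 3

Derivation:
unit clause [2] forces x2=T; simplify:
  drop -2 from [-5, -1, -2] -> [-5, -1]
  satisfied 1 clause(s); 6 remain; assigned so far: [2]
unit clause [3] forces x3=T; simplify:
  satisfied 3 clause(s); 3 remain; assigned so far: [2, 3]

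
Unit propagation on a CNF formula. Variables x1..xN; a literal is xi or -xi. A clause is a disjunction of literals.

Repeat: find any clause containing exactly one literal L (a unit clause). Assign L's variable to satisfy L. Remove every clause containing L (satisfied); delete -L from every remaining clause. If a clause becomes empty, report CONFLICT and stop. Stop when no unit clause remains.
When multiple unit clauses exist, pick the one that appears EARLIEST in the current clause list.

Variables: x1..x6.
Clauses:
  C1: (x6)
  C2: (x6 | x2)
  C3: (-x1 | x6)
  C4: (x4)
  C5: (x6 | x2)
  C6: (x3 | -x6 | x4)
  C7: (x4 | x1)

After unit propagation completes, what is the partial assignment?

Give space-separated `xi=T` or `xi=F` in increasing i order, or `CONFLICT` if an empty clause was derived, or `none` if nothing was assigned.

unit clause [6] forces x6=T; simplify:
  drop -6 from [3, -6, 4] -> [3, 4]
  satisfied 4 clause(s); 3 remain; assigned so far: [6]
unit clause [4] forces x4=T; simplify:
  satisfied 3 clause(s); 0 remain; assigned so far: [4, 6]

Answer: x4=T x6=T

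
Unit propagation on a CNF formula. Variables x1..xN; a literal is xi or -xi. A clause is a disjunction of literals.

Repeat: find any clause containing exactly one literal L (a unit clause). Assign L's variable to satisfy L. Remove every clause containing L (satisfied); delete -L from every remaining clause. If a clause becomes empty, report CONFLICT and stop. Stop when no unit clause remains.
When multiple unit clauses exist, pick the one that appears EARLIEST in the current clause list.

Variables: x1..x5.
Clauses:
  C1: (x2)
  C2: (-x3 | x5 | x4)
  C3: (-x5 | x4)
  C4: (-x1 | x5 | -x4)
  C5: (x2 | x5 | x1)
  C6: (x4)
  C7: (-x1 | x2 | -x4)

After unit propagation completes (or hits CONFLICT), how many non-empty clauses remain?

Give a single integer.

unit clause [2] forces x2=T; simplify:
  satisfied 3 clause(s); 4 remain; assigned so far: [2]
unit clause [4] forces x4=T; simplify:
  drop -4 from [-1, 5, -4] -> [-1, 5]
  satisfied 3 clause(s); 1 remain; assigned so far: [2, 4]

Answer: 1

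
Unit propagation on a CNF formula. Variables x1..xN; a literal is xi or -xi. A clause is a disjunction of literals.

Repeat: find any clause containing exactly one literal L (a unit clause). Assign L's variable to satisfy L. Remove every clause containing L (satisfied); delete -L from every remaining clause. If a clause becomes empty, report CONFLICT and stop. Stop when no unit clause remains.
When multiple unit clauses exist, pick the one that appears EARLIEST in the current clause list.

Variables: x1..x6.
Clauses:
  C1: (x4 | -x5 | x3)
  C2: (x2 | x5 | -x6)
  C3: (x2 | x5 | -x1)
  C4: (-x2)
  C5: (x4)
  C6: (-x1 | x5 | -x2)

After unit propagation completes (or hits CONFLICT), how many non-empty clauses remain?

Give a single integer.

Answer: 2

Derivation:
unit clause [-2] forces x2=F; simplify:
  drop 2 from [2, 5, -6] -> [5, -6]
  drop 2 from [2, 5, -1] -> [5, -1]
  satisfied 2 clause(s); 4 remain; assigned so far: [2]
unit clause [4] forces x4=T; simplify:
  satisfied 2 clause(s); 2 remain; assigned so far: [2, 4]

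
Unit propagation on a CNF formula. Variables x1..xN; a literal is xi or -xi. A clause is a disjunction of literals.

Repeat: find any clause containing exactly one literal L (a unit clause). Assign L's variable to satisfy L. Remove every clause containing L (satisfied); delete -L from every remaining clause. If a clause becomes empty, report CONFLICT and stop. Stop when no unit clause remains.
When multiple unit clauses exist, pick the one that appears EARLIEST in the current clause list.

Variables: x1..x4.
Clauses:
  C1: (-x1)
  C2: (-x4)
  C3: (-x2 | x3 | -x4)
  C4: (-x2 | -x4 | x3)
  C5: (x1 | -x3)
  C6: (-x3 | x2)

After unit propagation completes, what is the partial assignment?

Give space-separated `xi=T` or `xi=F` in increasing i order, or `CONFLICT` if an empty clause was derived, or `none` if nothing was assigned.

Answer: x1=F x3=F x4=F

Derivation:
unit clause [-1] forces x1=F; simplify:
  drop 1 from [1, -3] -> [-3]
  satisfied 1 clause(s); 5 remain; assigned so far: [1]
unit clause [-4] forces x4=F; simplify:
  satisfied 3 clause(s); 2 remain; assigned so far: [1, 4]
unit clause [-3] forces x3=F; simplify:
  satisfied 2 clause(s); 0 remain; assigned so far: [1, 3, 4]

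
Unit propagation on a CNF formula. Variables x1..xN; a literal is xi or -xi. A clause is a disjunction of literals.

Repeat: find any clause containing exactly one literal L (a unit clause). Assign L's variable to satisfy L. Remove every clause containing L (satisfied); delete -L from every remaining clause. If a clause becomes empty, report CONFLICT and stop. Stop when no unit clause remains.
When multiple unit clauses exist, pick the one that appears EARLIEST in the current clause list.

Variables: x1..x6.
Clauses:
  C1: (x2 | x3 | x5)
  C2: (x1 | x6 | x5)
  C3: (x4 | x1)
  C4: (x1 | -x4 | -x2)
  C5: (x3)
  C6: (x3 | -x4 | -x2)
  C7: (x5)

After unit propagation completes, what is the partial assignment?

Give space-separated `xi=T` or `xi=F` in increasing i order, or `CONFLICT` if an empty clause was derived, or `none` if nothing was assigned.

unit clause [3] forces x3=T; simplify:
  satisfied 3 clause(s); 4 remain; assigned so far: [3]
unit clause [5] forces x5=T; simplify:
  satisfied 2 clause(s); 2 remain; assigned so far: [3, 5]

Answer: x3=T x5=T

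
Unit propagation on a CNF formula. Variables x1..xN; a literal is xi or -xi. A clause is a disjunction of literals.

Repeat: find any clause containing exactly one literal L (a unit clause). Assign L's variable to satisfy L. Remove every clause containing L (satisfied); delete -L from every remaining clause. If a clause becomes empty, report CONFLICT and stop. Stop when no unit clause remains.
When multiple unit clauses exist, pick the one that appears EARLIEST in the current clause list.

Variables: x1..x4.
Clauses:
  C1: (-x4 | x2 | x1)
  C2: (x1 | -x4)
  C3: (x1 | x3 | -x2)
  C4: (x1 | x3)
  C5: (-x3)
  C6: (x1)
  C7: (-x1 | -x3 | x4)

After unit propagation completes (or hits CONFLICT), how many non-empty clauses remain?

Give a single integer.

Answer: 0

Derivation:
unit clause [-3] forces x3=F; simplify:
  drop 3 from [1, 3, -2] -> [1, -2]
  drop 3 from [1, 3] -> [1]
  satisfied 2 clause(s); 5 remain; assigned so far: [3]
unit clause [1] forces x1=T; simplify:
  satisfied 5 clause(s); 0 remain; assigned so far: [1, 3]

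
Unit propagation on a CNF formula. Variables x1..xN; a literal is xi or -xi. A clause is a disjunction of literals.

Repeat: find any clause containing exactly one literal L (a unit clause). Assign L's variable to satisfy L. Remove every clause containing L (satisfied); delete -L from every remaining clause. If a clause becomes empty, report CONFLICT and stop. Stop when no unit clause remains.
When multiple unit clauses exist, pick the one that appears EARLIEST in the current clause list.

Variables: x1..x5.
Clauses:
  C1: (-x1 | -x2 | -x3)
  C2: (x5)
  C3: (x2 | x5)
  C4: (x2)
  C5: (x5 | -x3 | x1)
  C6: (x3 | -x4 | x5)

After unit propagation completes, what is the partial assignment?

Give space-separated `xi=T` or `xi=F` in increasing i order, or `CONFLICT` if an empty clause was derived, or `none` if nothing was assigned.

unit clause [5] forces x5=T; simplify:
  satisfied 4 clause(s); 2 remain; assigned so far: [5]
unit clause [2] forces x2=T; simplify:
  drop -2 from [-1, -2, -3] -> [-1, -3]
  satisfied 1 clause(s); 1 remain; assigned so far: [2, 5]

Answer: x2=T x5=T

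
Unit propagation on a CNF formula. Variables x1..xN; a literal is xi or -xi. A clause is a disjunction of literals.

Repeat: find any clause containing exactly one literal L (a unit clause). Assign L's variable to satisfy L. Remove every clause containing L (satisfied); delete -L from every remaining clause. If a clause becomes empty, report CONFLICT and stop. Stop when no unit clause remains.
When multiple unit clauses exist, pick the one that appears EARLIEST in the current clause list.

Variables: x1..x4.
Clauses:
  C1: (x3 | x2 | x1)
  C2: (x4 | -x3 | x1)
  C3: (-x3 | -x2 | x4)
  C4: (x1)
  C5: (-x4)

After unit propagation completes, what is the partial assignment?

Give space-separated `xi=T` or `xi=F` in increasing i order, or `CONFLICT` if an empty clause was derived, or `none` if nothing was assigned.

Answer: x1=T x4=F

Derivation:
unit clause [1] forces x1=T; simplify:
  satisfied 3 clause(s); 2 remain; assigned so far: [1]
unit clause [-4] forces x4=F; simplify:
  drop 4 from [-3, -2, 4] -> [-3, -2]
  satisfied 1 clause(s); 1 remain; assigned so far: [1, 4]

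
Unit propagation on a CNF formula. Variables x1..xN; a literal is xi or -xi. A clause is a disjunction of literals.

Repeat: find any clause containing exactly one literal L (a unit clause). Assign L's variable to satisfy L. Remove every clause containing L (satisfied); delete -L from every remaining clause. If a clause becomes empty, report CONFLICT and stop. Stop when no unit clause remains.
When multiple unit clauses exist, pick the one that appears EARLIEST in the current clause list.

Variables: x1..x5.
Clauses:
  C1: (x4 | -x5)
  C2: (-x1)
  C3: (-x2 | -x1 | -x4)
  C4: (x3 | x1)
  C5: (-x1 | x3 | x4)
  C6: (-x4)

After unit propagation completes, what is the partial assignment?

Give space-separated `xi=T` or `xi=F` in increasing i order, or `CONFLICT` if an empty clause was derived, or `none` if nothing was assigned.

Answer: x1=F x3=T x4=F x5=F

Derivation:
unit clause [-1] forces x1=F; simplify:
  drop 1 from [3, 1] -> [3]
  satisfied 3 clause(s); 3 remain; assigned so far: [1]
unit clause [3] forces x3=T; simplify:
  satisfied 1 clause(s); 2 remain; assigned so far: [1, 3]
unit clause [-4] forces x4=F; simplify:
  drop 4 from [4, -5] -> [-5]
  satisfied 1 clause(s); 1 remain; assigned so far: [1, 3, 4]
unit clause [-5] forces x5=F; simplify:
  satisfied 1 clause(s); 0 remain; assigned so far: [1, 3, 4, 5]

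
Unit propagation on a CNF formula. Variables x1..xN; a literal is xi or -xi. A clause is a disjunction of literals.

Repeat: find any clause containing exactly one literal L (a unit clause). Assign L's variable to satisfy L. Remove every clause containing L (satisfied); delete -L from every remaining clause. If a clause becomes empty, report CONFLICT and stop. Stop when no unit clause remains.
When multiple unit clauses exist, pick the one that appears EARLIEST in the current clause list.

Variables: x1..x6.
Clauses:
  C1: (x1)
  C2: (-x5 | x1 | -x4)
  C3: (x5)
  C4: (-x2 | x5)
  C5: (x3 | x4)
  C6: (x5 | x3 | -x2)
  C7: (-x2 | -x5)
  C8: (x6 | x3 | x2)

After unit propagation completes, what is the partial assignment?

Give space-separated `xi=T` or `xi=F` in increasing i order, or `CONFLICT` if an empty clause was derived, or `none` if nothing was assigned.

Answer: x1=T x2=F x5=T

Derivation:
unit clause [1] forces x1=T; simplify:
  satisfied 2 clause(s); 6 remain; assigned so far: [1]
unit clause [5] forces x5=T; simplify:
  drop -5 from [-2, -5] -> [-2]
  satisfied 3 clause(s); 3 remain; assigned so far: [1, 5]
unit clause [-2] forces x2=F; simplify:
  drop 2 from [6, 3, 2] -> [6, 3]
  satisfied 1 clause(s); 2 remain; assigned so far: [1, 2, 5]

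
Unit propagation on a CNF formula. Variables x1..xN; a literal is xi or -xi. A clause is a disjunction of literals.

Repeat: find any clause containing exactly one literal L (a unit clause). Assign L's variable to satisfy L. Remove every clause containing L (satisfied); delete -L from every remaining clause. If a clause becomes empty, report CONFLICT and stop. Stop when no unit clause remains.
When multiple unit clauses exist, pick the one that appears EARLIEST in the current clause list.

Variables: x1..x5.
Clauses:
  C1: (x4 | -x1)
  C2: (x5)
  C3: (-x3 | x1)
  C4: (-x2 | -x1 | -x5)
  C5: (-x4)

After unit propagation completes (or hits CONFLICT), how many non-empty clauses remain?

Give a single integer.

Answer: 0

Derivation:
unit clause [5] forces x5=T; simplify:
  drop -5 from [-2, -1, -5] -> [-2, -1]
  satisfied 1 clause(s); 4 remain; assigned so far: [5]
unit clause [-4] forces x4=F; simplify:
  drop 4 from [4, -1] -> [-1]
  satisfied 1 clause(s); 3 remain; assigned so far: [4, 5]
unit clause [-1] forces x1=F; simplify:
  drop 1 from [-3, 1] -> [-3]
  satisfied 2 clause(s); 1 remain; assigned so far: [1, 4, 5]
unit clause [-3] forces x3=F; simplify:
  satisfied 1 clause(s); 0 remain; assigned so far: [1, 3, 4, 5]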